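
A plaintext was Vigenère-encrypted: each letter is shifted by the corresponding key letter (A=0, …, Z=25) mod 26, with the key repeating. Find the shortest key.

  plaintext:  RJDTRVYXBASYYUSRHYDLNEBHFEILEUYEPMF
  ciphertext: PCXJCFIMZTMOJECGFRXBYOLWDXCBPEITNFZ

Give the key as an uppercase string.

YTUQLKKP

  i= 0: P-R = 24 → Y
  i= 1: C-J = 19 → T
  i= 2: X-D = 20 → U
  i= 3: J-T = 16 → Q
  i= 4: C-R = 11 → L
  i= 5: F-V = 10 → K
  i= 6: I-Y = 10 → K
  i= 7: M-X = 15 → P
  i= 8: Z-B = 24 → Y
  i= 9: T-A = 19 → T
  i=10: M-S = 20 → U
  i=11: O-Y = 16 → Q
  i=12: J-Y = 11 → L
  i=13: E-U = 10 → K
  i=14: C-S = 10 → K
  i=15: G-R = 15 → P
  i=16: F-H = 24 → Y
  i=17: R-Y = 19 → T
  i=18: X-D = 20 → U
  i=19: B-L = 16 → Q
  i=20: Y-N = 11 → L
  i=21: O-E = 10 → K
  i=22: L-B = 10 → K
  i=23: W-H = 15 → P
  i=24: D-F = 24 → Y
  i=25: X-E = 19 → T
  i=26: C-I = 20 → U
  i=27: B-L = 16 → Q
  i=28: P-E = 11 → L
  i=29: E-U = 10 → K
  i=30: I-Y = 10 → K
  i=31: T-E = 15 → P
  i=32: N-P = 24 → Y
  i=33: F-M = 19 → T
  i=34: Z-F = 20 → U
  shifts repeat with period 8: YTUQLKKP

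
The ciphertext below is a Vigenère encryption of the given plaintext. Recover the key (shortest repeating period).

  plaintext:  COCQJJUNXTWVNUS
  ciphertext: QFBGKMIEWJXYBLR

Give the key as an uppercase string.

ORZQBD

  i= 0: Q-C = 14 → O
  i= 1: F-O = 17 → R
  i= 2: B-C = 25 → Z
  i= 3: G-Q = 16 → Q
  i= 4: K-J =  1 → B
  i= 5: M-J =  3 → D
  i= 6: I-U = 14 → O
  i= 7: E-N = 17 → R
  i= 8: W-X = 25 → Z
  i= 9: J-T = 16 → Q
  i=10: X-W =  1 → B
  i=11: Y-V =  3 → D
  i=12: B-N = 14 → O
  i=13: L-U = 17 → R
  i=14: R-S = 25 → Z
  shifts repeat with period 6: ORZQBD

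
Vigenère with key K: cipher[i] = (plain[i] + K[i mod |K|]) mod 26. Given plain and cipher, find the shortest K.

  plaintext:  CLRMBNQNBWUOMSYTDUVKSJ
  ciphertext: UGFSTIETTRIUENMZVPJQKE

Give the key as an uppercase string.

SVOG

  i= 0: U-C = 18 → S
  i= 1: G-L = 21 → V
  i= 2: F-R = 14 → O
  i= 3: S-M =  6 → G
  i= 4: T-B = 18 → S
  i= 5: I-N = 21 → V
  i= 6: E-Q = 14 → O
  i= 7: T-N =  6 → G
  i= 8: T-B = 18 → S
  i= 9: R-W = 21 → V
  i=10: I-U = 14 → O
  i=11: U-O =  6 → G
  i=12: E-M = 18 → S
  i=13: N-S = 21 → V
  i=14: M-Y = 14 → O
  i=15: Z-T =  6 → G
  i=16: V-D = 18 → S
  i=17: P-U = 21 → V
  i=18: J-V = 14 → O
  i=19: Q-K =  6 → G
  i=20: K-S = 18 → S
  i=21: E-J = 21 → V
  shifts repeat with period 4: SVOG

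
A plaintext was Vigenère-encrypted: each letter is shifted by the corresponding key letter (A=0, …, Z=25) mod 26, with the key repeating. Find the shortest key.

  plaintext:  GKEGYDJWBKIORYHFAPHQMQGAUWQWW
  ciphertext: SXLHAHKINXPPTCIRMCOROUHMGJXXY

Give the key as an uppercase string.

  i= 0: S-G = 12 → M
  i= 1: X-K = 13 → N
  i= 2: L-E =  7 → H
  i= 3: H-G =  1 → B
  i= 4: A-Y =  2 → C
  i= 5: H-D =  4 → E
  i= 6: K-J =  1 → B
  i= 7: I-W = 12 → M
  i= 8: N-B = 12 → M
  i= 9: X-K = 13 → N
  i=10: P-I =  7 → H
  i=11: P-O =  1 → B
  i=12: T-R =  2 → C
  i=13: C-Y =  4 → E
  i=14: I-H =  1 → B
  i=15: R-F = 12 → M
  i=16: M-A = 12 → M
  i=17: C-P = 13 → N
  i=18: O-H =  7 → H
  i=19: R-Q =  1 → B
  i=20: O-M =  2 → C
  i=21: U-Q =  4 → E
  i=22: H-G =  1 → B
  i=23: M-A = 12 → M
  i=24: G-U = 12 → M
  i=25: J-W = 13 → N
  i=26: X-Q =  7 → H
  i=27: X-W =  1 → B
  i=28: Y-W =  2 → C
  shifts repeat with period 8: MNHBCEBM

MNHBCEBM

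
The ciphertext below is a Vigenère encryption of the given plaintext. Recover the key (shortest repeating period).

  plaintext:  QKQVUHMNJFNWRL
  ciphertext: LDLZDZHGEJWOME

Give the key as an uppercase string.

  i= 0: L-Q = 21 → V
  i= 1: D-K = 19 → T
  i= 2: L-Q = 21 → V
  i= 3: Z-V =  4 → E
  i= 4: D-U =  9 → J
  i= 5: Z-H = 18 → S
  i= 6: H-M = 21 → V
  i= 7: G-N = 19 → T
  i= 8: E-J = 21 → V
  i= 9: J-F =  4 → E
  i=10: W-N =  9 → J
  i=11: O-W = 18 → S
  i=12: M-R = 21 → V
  i=13: E-L = 19 → T
  shifts repeat with period 6: VTVEJS

VTVEJS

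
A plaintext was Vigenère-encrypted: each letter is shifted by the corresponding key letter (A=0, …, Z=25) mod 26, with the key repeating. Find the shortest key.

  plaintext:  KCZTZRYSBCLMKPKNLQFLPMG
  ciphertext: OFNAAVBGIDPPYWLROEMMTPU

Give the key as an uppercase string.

EDOHB

  i= 0: O-K =  4 → E
  i= 1: F-C =  3 → D
  i= 2: N-Z = 14 → O
  i= 3: A-T =  7 → H
  i= 4: A-Z =  1 → B
  i= 5: V-R =  4 → E
  i= 6: B-Y =  3 → D
  i= 7: G-S = 14 → O
  i= 8: I-B =  7 → H
  i= 9: D-C =  1 → B
  i=10: P-L =  4 → E
  i=11: P-M =  3 → D
  i=12: Y-K = 14 → O
  i=13: W-P =  7 → H
  i=14: L-K =  1 → B
  i=15: R-N =  4 → E
  i=16: O-L =  3 → D
  i=17: E-Q = 14 → O
  i=18: M-F =  7 → H
  i=19: M-L =  1 → B
  i=20: T-P =  4 → E
  i=21: P-M =  3 → D
  i=22: U-G = 14 → O
  shifts repeat with period 5: EDOHB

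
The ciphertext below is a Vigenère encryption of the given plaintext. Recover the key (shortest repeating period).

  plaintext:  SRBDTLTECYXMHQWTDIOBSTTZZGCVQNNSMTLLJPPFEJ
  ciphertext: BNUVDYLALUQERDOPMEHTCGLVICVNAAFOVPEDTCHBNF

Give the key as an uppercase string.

  i= 0: B-S =  9 → J
  i= 1: N-R = 22 → W
  i= 2: U-B = 19 → T
  i= 3: V-D = 18 → S
  i= 4: D-T = 10 → K
  i= 5: Y-L = 13 → N
  i= 6: L-T = 18 → S
  i= 7: A-E = 22 → W
  i= 8: L-C =  9 → J
  i= 9: U-Y = 22 → W
  i=10: Q-X = 19 → T
  i=11: E-M = 18 → S
  i=12: R-H = 10 → K
  i=13: D-Q = 13 → N
  i=14: O-W = 18 → S
  i=15: P-T = 22 → W
  i=16: M-D =  9 → J
  i=17: E-I = 22 → W
  i=18: H-O = 19 → T
  i=19: T-B = 18 → S
  i=20: C-S = 10 → K
  i=21: G-T = 13 → N
  i=22: L-T = 18 → S
  i=23: V-Z = 22 → W
  i=24: I-Z =  9 → J
  i=25: C-G = 22 → W
  i=26: V-C = 19 → T
  i=27: N-V = 18 → S
  i=28: A-Q = 10 → K
  i=29: A-N = 13 → N
  i=30: F-N = 18 → S
  i=31: O-S = 22 → W
  i=32: V-M =  9 → J
  i=33: P-T = 22 → W
  i=34: E-L = 19 → T
  i=35: D-L = 18 → S
  i=36: T-J = 10 → K
  i=37: C-P = 13 → N
  i=38: H-P = 18 → S
  i=39: B-F = 22 → W
  i=40: N-E =  9 → J
  i=41: F-J = 22 → W
  shifts repeat with period 8: JWTSKNSW

JWTSKNSW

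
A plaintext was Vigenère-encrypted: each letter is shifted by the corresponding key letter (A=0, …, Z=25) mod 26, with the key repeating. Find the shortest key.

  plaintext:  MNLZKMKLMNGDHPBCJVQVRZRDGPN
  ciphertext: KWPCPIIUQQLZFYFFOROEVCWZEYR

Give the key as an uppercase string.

YJEDFW

  i= 0: K-M = 24 → Y
  i= 1: W-N =  9 → J
  i= 2: P-L =  4 → E
  i= 3: C-Z =  3 → D
  i= 4: P-K =  5 → F
  i= 5: I-M = 22 → W
  i= 6: I-K = 24 → Y
  i= 7: U-L =  9 → J
  i= 8: Q-M =  4 → E
  i= 9: Q-N =  3 → D
  i=10: L-G =  5 → F
  i=11: Z-D = 22 → W
  i=12: F-H = 24 → Y
  i=13: Y-P =  9 → J
  i=14: F-B =  4 → E
  i=15: F-C =  3 → D
  i=16: O-J =  5 → F
  i=17: R-V = 22 → W
  i=18: O-Q = 24 → Y
  i=19: E-V =  9 → J
  i=20: V-R =  4 → E
  i=21: C-Z =  3 → D
  i=22: W-R =  5 → F
  i=23: Z-D = 22 → W
  i=24: E-G = 24 → Y
  i=25: Y-P =  9 → J
  i=26: R-N =  4 → E
  shifts repeat with period 6: YJEDFW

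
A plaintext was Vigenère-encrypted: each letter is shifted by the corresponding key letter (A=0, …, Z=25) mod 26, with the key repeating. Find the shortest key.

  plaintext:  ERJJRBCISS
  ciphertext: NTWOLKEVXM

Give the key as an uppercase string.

  i= 0: N-E =  9 → J
  i= 1: T-R =  2 → C
  i= 2: W-J = 13 → N
  i= 3: O-J =  5 → F
  i= 4: L-R = 20 → U
  i= 5: K-B =  9 → J
  i= 6: E-C =  2 → C
  i= 7: V-I = 13 → N
  i= 8: X-S =  5 → F
  i= 9: M-S = 20 → U
  shifts repeat with period 5: JCNFU

JCNFU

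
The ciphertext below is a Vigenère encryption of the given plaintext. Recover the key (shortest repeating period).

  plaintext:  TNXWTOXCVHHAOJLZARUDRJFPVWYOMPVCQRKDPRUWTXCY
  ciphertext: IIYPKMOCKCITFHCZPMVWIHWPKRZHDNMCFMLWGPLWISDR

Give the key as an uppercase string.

  i= 0: I-T = 15 → P
  i= 1: I-N = 21 → V
  i= 2: Y-X =  1 → B
  i= 3: P-W = 19 → T
  i= 4: K-T = 17 → R
  i= 5: M-O = 24 → Y
  i= 6: O-X = 17 → R
  i= 7: C-C =  0 → A
  i= 8: K-V = 15 → P
  i= 9: C-H = 21 → V
  i=10: I-H =  1 → B
  i=11: T-A = 19 → T
  i=12: F-O = 17 → R
  i=13: H-J = 24 → Y
  i=14: C-L = 17 → R
  i=15: Z-Z =  0 → A
  i=16: P-A = 15 → P
  i=17: M-R = 21 → V
  i=18: V-U =  1 → B
  i=19: W-D = 19 → T
  i=20: I-R = 17 → R
  i=21: H-J = 24 → Y
  i=22: W-F = 17 → R
  i=23: P-P =  0 → A
  i=24: K-V = 15 → P
  i=25: R-W = 21 → V
  i=26: Z-Y =  1 → B
  i=27: H-O = 19 → T
  i=28: D-M = 17 → R
  i=29: N-P = 24 → Y
  i=30: M-V = 17 → R
  i=31: C-C =  0 → A
  i=32: F-Q = 15 → P
  i=33: M-R = 21 → V
  i=34: L-K =  1 → B
  i=35: W-D = 19 → T
  i=36: G-P = 17 → R
  i=37: P-R = 24 → Y
  i=38: L-U = 17 → R
  i=39: W-W =  0 → A
  i=40: I-T = 15 → P
  i=41: S-X = 21 → V
  i=42: D-C =  1 → B
  i=43: R-Y = 19 → T
  shifts repeat with period 8: PVBTRYRA

PVBTRYRA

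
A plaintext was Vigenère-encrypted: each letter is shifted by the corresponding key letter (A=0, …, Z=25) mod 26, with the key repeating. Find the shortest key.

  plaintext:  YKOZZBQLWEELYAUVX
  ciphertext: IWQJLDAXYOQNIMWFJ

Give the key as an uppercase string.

KMC

  i= 0: I-Y = 10 → K
  i= 1: W-K = 12 → M
  i= 2: Q-O =  2 → C
  i= 3: J-Z = 10 → K
  i= 4: L-Z = 12 → M
  i= 5: D-B =  2 → C
  i= 6: A-Q = 10 → K
  i= 7: X-L = 12 → M
  i= 8: Y-W =  2 → C
  i= 9: O-E = 10 → K
  i=10: Q-E = 12 → M
  i=11: N-L =  2 → C
  i=12: I-Y = 10 → K
  i=13: M-A = 12 → M
  i=14: W-U =  2 → C
  i=15: F-V = 10 → K
  i=16: J-X = 12 → M
  shifts repeat with period 3: KMC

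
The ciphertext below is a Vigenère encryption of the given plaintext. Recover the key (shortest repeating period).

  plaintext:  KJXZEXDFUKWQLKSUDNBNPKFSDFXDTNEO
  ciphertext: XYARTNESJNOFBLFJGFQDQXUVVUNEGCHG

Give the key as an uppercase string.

NPDSPQB

  i= 0: X-K = 13 → N
  i= 1: Y-J = 15 → P
  i= 2: A-X =  3 → D
  i= 3: R-Z = 18 → S
  i= 4: T-E = 15 → P
  i= 5: N-X = 16 → Q
  i= 6: E-D =  1 → B
  i= 7: S-F = 13 → N
  i= 8: J-U = 15 → P
  i= 9: N-K =  3 → D
  i=10: O-W = 18 → S
  i=11: F-Q = 15 → P
  i=12: B-L = 16 → Q
  i=13: L-K =  1 → B
  i=14: F-S = 13 → N
  i=15: J-U = 15 → P
  i=16: G-D =  3 → D
  i=17: F-N = 18 → S
  i=18: Q-B = 15 → P
  i=19: D-N = 16 → Q
  i=20: Q-P =  1 → B
  i=21: X-K = 13 → N
  i=22: U-F = 15 → P
  i=23: V-S =  3 → D
  i=24: V-D = 18 → S
  i=25: U-F = 15 → P
  i=26: N-X = 16 → Q
  i=27: E-D =  1 → B
  i=28: G-T = 13 → N
  i=29: C-N = 15 → P
  i=30: H-E =  3 → D
  i=31: G-O = 18 → S
  shifts repeat with period 7: NPDSPQB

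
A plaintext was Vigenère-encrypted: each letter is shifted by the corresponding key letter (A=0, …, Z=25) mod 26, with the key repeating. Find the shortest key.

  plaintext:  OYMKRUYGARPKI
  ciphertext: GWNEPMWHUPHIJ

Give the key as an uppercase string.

  i= 0: G-O = 18 → S
  i= 1: W-Y = 24 → Y
  i= 2: N-M =  1 → B
  i= 3: E-K = 20 → U
  i= 4: P-R = 24 → Y
  i= 5: M-U = 18 → S
  i= 6: W-Y = 24 → Y
  i= 7: H-G =  1 → B
  i= 8: U-A = 20 → U
  i= 9: P-R = 24 → Y
  i=10: H-P = 18 → S
  i=11: I-K = 24 → Y
  i=12: J-I =  1 → B
  shifts repeat with period 5: SYBUY

SYBUY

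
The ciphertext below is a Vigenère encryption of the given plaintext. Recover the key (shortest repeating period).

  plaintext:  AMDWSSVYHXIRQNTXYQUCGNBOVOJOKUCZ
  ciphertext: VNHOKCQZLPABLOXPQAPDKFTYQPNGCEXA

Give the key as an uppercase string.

VBESSK

  i= 0: V-A = 21 → V
  i= 1: N-M =  1 → B
  i= 2: H-D =  4 → E
  i= 3: O-W = 18 → S
  i= 4: K-S = 18 → S
  i= 5: C-S = 10 → K
  i= 6: Q-V = 21 → V
  i= 7: Z-Y =  1 → B
  i= 8: L-H =  4 → E
  i= 9: P-X = 18 → S
  i=10: A-I = 18 → S
  i=11: B-R = 10 → K
  i=12: L-Q = 21 → V
  i=13: O-N =  1 → B
  i=14: X-T =  4 → E
  i=15: P-X = 18 → S
  i=16: Q-Y = 18 → S
  i=17: A-Q = 10 → K
  i=18: P-U = 21 → V
  i=19: D-C =  1 → B
  i=20: K-G =  4 → E
  i=21: F-N = 18 → S
  i=22: T-B = 18 → S
  i=23: Y-O = 10 → K
  i=24: Q-V = 21 → V
  i=25: P-O =  1 → B
  i=26: N-J =  4 → E
  i=27: G-O = 18 → S
  i=28: C-K = 18 → S
  i=29: E-U = 10 → K
  i=30: X-C = 21 → V
  i=31: A-Z =  1 → B
  shifts repeat with period 6: VBESSK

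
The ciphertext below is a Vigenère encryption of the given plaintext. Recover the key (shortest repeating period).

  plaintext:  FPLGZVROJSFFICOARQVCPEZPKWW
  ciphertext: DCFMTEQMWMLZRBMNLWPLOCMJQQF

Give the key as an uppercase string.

YNUGUJZ

  i= 0: D-F = 24 → Y
  i= 1: C-P = 13 → N
  i= 2: F-L = 20 → U
  i= 3: M-G =  6 → G
  i= 4: T-Z = 20 → U
  i= 5: E-V =  9 → J
  i= 6: Q-R = 25 → Z
  i= 7: M-O = 24 → Y
  i= 8: W-J = 13 → N
  i= 9: M-S = 20 → U
  i=10: L-F =  6 → G
  i=11: Z-F = 20 → U
  i=12: R-I =  9 → J
  i=13: B-C = 25 → Z
  i=14: M-O = 24 → Y
  i=15: N-A = 13 → N
  i=16: L-R = 20 → U
  i=17: W-Q =  6 → G
  i=18: P-V = 20 → U
  i=19: L-C =  9 → J
  i=20: O-P = 25 → Z
  i=21: C-E = 24 → Y
  i=22: M-Z = 13 → N
  i=23: J-P = 20 → U
  i=24: Q-K =  6 → G
  i=25: Q-W = 20 → U
  i=26: F-W =  9 → J
  shifts repeat with period 7: YNUGUJZ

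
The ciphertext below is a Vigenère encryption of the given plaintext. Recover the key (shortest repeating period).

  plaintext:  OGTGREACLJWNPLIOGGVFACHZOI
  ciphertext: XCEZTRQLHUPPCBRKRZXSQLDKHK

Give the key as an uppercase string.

  i= 0: X-O =  9 → J
  i= 1: C-G = 22 → W
  i= 2: E-T = 11 → L
  i= 3: Z-G = 19 → T
  i= 4: T-R =  2 → C
  i= 5: R-E = 13 → N
  i= 6: Q-A = 16 → Q
  i= 7: L-C =  9 → J
  i= 8: H-L = 22 → W
  i= 9: U-J = 11 → L
  i=10: P-W = 19 → T
  i=11: P-N =  2 → C
  i=12: C-P = 13 → N
  i=13: B-L = 16 → Q
  i=14: R-I =  9 → J
  i=15: K-O = 22 → W
  i=16: R-G = 11 → L
  i=17: Z-G = 19 → T
  i=18: X-V =  2 → C
  i=19: S-F = 13 → N
  i=20: Q-A = 16 → Q
  i=21: L-C =  9 → J
  i=22: D-H = 22 → W
  i=23: K-Z = 11 → L
  i=24: H-O = 19 → T
  i=25: K-I =  2 → C
  shifts repeat with period 7: JWLTCNQ

JWLTCNQ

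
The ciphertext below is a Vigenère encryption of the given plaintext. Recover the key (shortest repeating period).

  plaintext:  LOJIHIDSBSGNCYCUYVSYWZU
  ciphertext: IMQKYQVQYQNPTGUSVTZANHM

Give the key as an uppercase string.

  i= 0: I-L = 23 → X
  i= 1: M-O = 24 → Y
  i= 2: Q-J =  7 → H
  i= 3: K-I =  2 → C
  i= 4: Y-H = 17 → R
  i= 5: Q-I =  8 → I
  i= 6: V-D = 18 → S
  i= 7: Q-S = 24 → Y
  i= 8: Y-B = 23 → X
  i= 9: Q-S = 24 → Y
  i=10: N-G =  7 → H
  i=11: P-N =  2 → C
  i=12: T-C = 17 → R
  i=13: G-Y =  8 → I
  i=14: U-C = 18 → S
  i=15: S-U = 24 → Y
  i=16: V-Y = 23 → X
  i=17: T-V = 24 → Y
  i=18: Z-S =  7 → H
  i=19: A-Y =  2 → C
  i=20: N-W = 17 → R
  i=21: H-Z =  8 → I
  i=22: M-U = 18 → S
  shifts repeat with period 8: XYHCRISY

XYHCRISY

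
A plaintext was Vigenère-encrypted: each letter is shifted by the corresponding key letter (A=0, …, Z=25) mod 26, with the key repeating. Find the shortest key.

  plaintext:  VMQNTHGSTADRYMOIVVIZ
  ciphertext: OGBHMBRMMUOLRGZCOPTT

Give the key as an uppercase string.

TULU

  i= 0: O-V = 19 → T
  i= 1: G-M = 20 → U
  i= 2: B-Q = 11 → L
  i= 3: H-N = 20 → U
  i= 4: M-T = 19 → T
  i= 5: B-H = 20 → U
  i= 6: R-G = 11 → L
  i= 7: M-S = 20 → U
  i= 8: M-T = 19 → T
  i= 9: U-A = 20 → U
  i=10: O-D = 11 → L
  i=11: L-R = 20 → U
  i=12: R-Y = 19 → T
  i=13: G-M = 20 → U
  i=14: Z-O = 11 → L
  i=15: C-I = 20 → U
  i=16: O-V = 19 → T
  i=17: P-V = 20 → U
  i=18: T-I = 11 → L
  i=19: T-Z = 20 → U
  shifts repeat with period 4: TULU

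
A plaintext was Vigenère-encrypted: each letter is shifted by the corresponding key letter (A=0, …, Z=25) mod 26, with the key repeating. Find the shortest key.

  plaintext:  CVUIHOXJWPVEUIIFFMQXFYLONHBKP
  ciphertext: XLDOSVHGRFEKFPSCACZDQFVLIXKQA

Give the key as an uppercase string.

VQJGLHKX

  i= 0: X-C = 21 → V
  i= 1: L-V = 16 → Q
  i= 2: D-U =  9 → J
  i= 3: O-I =  6 → G
  i= 4: S-H = 11 → L
  i= 5: V-O =  7 → H
  i= 6: H-X = 10 → K
  i= 7: G-J = 23 → X
  i= 8: R-W = 21 → V
  i= 9: F-P = 16 → Q
  i=10: E-V =  9 → J
  i=11: K-E =  6 → G
  i=12: F-U = 11 → L
  i=13: P-I =  7 → H
  i=14: S-I = 10 → K
  i=15: C-F = 23 → X
  i=16: A-F = 21 → V
  i=17: C-M = 16 → Q
  i=18: Z-Q =  9 → J
  i=19: D-X =  6 → G
  i=20: Q-F = 11 → L
  i=21: F-Y =  7 → H
  i=22: V-L = 10 → K
  i=23: L-O = 23 → X
  i=24: I-N = 21 → V
  i=25: X-H = 16 → Q
  i=26: K-B =  9 → J
  i=27: Q-K =  6 → G
  i=28: A-P = 11 → L
  shifts repeat with period 8: VQJGLHKX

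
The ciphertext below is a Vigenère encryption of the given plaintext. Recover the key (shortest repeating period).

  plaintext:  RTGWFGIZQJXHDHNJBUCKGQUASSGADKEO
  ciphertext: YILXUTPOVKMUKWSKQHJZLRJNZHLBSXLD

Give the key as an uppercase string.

  i= 0: Y-R =  7 → H
  i= 1: I-T = 15 → P
  i= 2: L-G =  5 → F
  i= 3: X-W =  1 → B
  i= 4: U-F = 15 → P
  i= 5: T-G = 13 → N
  i= 6: P-I =  7 → H
  i= 7: O-Z = 15 → P
  i= 8: V-Q =  5 → F
  i= 9: K-J =  1 → B
  i=10: M-X = 15 → P
  i=11: U-H = 13 → N
  i=12: K-D =  7 → H
  i=13: W-H = 15 → P
  i=14: S-N =  5 → F
  i=15: K-J =  1 → B
  i=16: Q-B = 15 → P
  i=17: H-U = 13 → N
  i=18: J-C =  7 → H
  i=19: Z-K = 15 → P
  i=20: L-G =  5 → F
  i=21: R-Q =  1 → B
  i=22: J-U = 15 → P
  i=23: N-A = 13 → N
  i=24: Z-S =  7 → H
  i=25: H-S = 15 → P
  i=26: L-G =  5 → F
  i=27: B-A =  1 → B
  i=28: S-D = 15 → P
  i=29: X-K = 13 → N
  i=30: L-E =  7 → H
  i=31: D-O = 15 → P
  shifts repeat with period 6: HPFBPN

HPFBPN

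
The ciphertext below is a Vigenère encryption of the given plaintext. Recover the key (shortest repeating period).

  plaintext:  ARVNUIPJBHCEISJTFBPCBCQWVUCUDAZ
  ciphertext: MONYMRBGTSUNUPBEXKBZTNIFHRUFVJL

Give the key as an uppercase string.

  i= 0: M-A = 12 → M
  i= 1: O-R = 23 → X
  i= 2: N-V = 18 → S
  i= 3: Y-N = 11 → L
  i= 4: M-U = 18 → S
  i= 5: R-I =  9 → J
  i= 6: B-P = 12 → M
  i= 7: G-J = 23 → X
  i= 8: T-B = 18 → S
  i= 9: S-H = 11 → L
  i=10: U-C = 18 → S
  i=11: N-E =  9 → J
  i=12: U-I = 12 → M
  i=13: P-S = 23 → X
  i=14: B-J = 18 → S
  i=15: E-T = 11 → L
  i=16: X-F = 18 → S
  i=17: K-B =  9 → J
  i=18: B-P = 12 → M
  i=19: Z-C = 23 → X
  i=20: T-B = 18 → S
  i=21: N-C = 11 → L
  i=22: I-Q = 18 → S
  i=23: F-W =  9 → J
  i=24: H-V = 12 → M
  i=25: R-U = 23 → X
  i=26: U-C = 18 → S
  i=27: F-U = 11 → L
  i=28: V-D = 18 → S
  i=29: J-A =  9 → J
  i=30: L-Z = 12 → M
  shifts repeat with period 6: MXSLSJ

MXSLSJ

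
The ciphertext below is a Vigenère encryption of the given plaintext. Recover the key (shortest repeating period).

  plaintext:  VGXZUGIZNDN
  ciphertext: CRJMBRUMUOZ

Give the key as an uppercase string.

HLMN

  i= 0: C-V =  7 → H
  i= 1: R-G = 11 → L
  i= 2: J-X = 12 → M
  i= 3: M-Z = 13 → N
  i= 4: B-U =  7 → H
  i= 5: R-G = 11 → L
  i= 6: U-I = 12 → M
  i= 7: M-Z = 13 → N
  i= 8: U-N =  7 → H
  i= 9: O-D = 11 → L
  i=10: Z-N = 12 → M
  shifts repeat with period 4: HLMN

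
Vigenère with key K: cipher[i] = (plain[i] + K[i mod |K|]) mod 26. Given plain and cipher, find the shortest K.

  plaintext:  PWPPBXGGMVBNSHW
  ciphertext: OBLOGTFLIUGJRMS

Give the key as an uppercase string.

  i= 0: O-P = 25 → Z
  i= 1: B-W =  5 → F
  i= 2: L-P = 22 → W
  i= 3: O-P = 25 → Z
  i= 4: G-B =  5 → F
  i= 5: T-X = 22 → W
  i= 6: F-G = 25 → Z
  i= 7: L-G =  5 → F
  i= 8: I-M = 22 → W
  i= 9: U-V = 25 → Z
  i=10: G-B =  5 → F
  i=11: J-N = 22 → W
  i=12: R-S = 25 → Z
  i=13: M-H =  5 → F
  i=14: S-W = 22 → W
  shifts repeat with period 3: ZFW

ZFW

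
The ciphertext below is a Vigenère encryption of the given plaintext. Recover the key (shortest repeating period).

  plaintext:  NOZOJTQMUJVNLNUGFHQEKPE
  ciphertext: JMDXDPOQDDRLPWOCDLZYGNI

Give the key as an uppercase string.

  i= 0: J-N = 22 → W
  i= 1: M-O = 24 → Y
  i= 2: D-Z =  4 → E
  i= 3: X-O =  9 → J
  i= 4: D-J = 20 → U
  i= 5: P-T = 22 → W
  i= 6: O-Q = 24 → Y
  i= 7: Q-M =  4 → E
  i= 8: D-U =  9 → J
  i= 9: D-J = 20 → U
  i=10: R-V = 22 → W
  i=11: L-N = 24 → Y
  i=12: P-L =  4 → E
  i=13: W-N =  9 → J
  i=14: O-U = 20 → U
  i=15: C-G = 22 → W
  i=16: D-F = 24 → Y
  i=17: L-H =  4 → E
  i=18: Z-Q =  9 → J
  i=19: Y-E = 20 → U
  i=20: G-K = 22 → W
  i=21: N-P = 24 → Y
  i=22: I-E =  4 → E
  shifts repeat with period 5: WYEJU

WYEJU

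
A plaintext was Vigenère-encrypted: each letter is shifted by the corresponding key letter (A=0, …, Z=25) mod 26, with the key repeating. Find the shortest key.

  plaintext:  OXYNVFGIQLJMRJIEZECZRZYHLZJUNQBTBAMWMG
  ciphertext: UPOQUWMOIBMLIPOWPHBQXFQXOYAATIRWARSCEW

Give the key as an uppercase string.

GSQDZRG

  i= 0: U-O =  6 → G
  i= 1: P-X = 18 → S
  i= 2: O-Y = 16 → Q
  i= 3: Q-N =  3 → D
  i= 4: U-V = 25 → Z
  i= 5: W-F = 17 → R
  i= 6: M-G =  6 → G
  i= 7: O-I =  6 → G
  i= 8: I-Q = 18 → S
  i= 9: B-L = 16 → Q
  i=10: M-J =  3 → D
  i=11: L-M = 25 → Z
  i=12: I-R = 17 → R
  i=13: P-J =  6 → G
  i=14: O-I =  6 → G
  i=15: W-E = 18 → S
  i=16: P-Z = 16 → Q
  i=17: H-E =  3 → D
  i=18: B-C = 25 → Z
  i=19: Q-Z = 17 → R
  i=20: X-R =  6 → G
  i=21: F-Z =  6 → G
  i=22: Q-Y = 18 → S
  i=23: X-H = 16 → Q
  i=24: O-L =  3 → D
  i=25: Y-Z = 25 → Z
  i=26: A-J = 17 → R
  i=27: A-U =  6 → G
  i=28: T-N =  6 → G
  i=29: I-Q = 18 → S
  i=30: R-B = 16 → Q
  i=31: W-T =  3 → D
  i=32: A-B = 25 → Z
  i=33: R-A = 17 → R
  i=34: S-M =  6 → G
  i=35: C-W =  6 → G
  i=36: E-M = 18 → S
  i=37: W-G = 16 → Q
  shifts repeat with period 7: GSQDZRG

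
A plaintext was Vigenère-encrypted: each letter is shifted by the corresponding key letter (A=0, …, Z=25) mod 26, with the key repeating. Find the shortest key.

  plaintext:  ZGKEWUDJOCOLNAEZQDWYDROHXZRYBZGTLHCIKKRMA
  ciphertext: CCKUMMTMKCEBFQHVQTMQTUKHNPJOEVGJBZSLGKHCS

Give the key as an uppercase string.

  i= 0: C-Z =  3 → D
  i= 1: C-G = 22 → W
  i= 2: K-K =  0 → A
  i= 3: U-E = 16 → Q
  i= 4: M-W = 16 → Q
  i= 5: M-U = 18 → S
  i= 6: T-D = 16 → Q
  i= 7: M-J =  3 → D
  i= 8: K-O = 22 → W
  i= 9: C-C =  0 → A
  i=10: E-O = 16 → Q
  i=11: B-L = 16 → Q
  i=12: F-N = 18 → S
  i=13: Q-A = 16 → Q
  i=14: H-E =  3 → D
  i=15: V-Z = 22 → W
  i=16: Q-Q =  0 → A
  i=17: T-D = 16 → Q
  i=18: M-W = 16 → Q
  i=19: Q-Y = 18 → S
  i=20: T-D = 16 → Q
  i=21: U-R =  3 → D
  i=22: K-O = 22 → W
  i=23: H-H =  0 → A
  i=24: N-X = 16 → Q
  i=25: P-Z = 16 → Q
  i=26: J-R = 18 → S
  i=27: O-Y = 16 → Q
  i=28: E-B =  3 → D
  i=29: V-Z = 22 → W
  i=30: G-G =  0 → A
  i=31: J-T = 16 → Q
  i=32: B-L = 16 → Q
  i=33: Z-H = 18 → S
  i=34: S-C = 16 → Q
  i=35: L-I =  3 → D
  i=36: G-K = 22 → W
  i=37: K-K =  0 → A
  i=38: H-R = 16 → Q
  i=39: C-M = 16 → Q
  i=40: S-A = 18 → S
  shifts repeat with period 7: DWAQQSQ

DWAQQSQ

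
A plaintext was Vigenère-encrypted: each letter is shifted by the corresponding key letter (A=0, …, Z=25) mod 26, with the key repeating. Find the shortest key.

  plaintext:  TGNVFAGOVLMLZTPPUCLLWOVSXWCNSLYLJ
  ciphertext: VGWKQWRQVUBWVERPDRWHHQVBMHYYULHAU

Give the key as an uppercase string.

CAJPLWL

  i= 0: V-T =  2 → C
  i= 1: G-G =  0 → A
  i= 2: W-N =  9 → J
  i= 3: K-V = 15 → P
  i= 4: Q-F = 11 → L
  i= 5: W-A = 22 → W
  i= 6: R-G = 11 → L
  i= 7: Q-O =  2 → C
  i= 8: V-V =  0 → A
  i= 9: U-L =  9 → J
  i=10: B-M = 15 → P
  i=11: W-L = 11 → L
  i=12: V-Z = 22 → W
  i=13: E-T = 11 → L
  i=14: R-P =  2 → C
  i=15: P-P =  0 → A
  i=16: D-U =  9 → J
  i=17: R-C = 15 → P
  i=18: W-L = 11 → L
  i=19: H-L = 22 → W
  i=20: H-W = 11 → L
  i=21: Q-O =  2 → C
  i=22: V-V =  0 → A
  i=23: B-S =  9 → J
  i=24: M-X = 15 → P
  i=25: H-W = 11 → L
  i=26: Y-C = 22 → W
  i=27: Y-N = 11 → L
  i=28: U-S =  2 → C
  i=29: L-L =  0 → A
  i=30: H-Y =  9 → J
  i=31: A-L = 15 → P
  i=32: U-J = 11 → L
  shifts repeat with period 7: CAJPLWL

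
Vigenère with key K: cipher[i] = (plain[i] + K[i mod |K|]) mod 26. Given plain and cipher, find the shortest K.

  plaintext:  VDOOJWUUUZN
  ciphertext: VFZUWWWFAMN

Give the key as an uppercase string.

  i= 0: V-V =  0 → A
  i= 1: F-D =  2 → C
  i= 2: Z-O = 11 → L
  i= 3: U-O =  6 → G
  i= 4: W-J = 13 → N
  i= 5: W-W =  0 → A
  i= 6: W-U =  2 → C
  i= 7: F-U = 11 → L
  i= 8: A-U =  6 → G
  i= 9: M-Z = 13 → N
  i=10: N-N =  0 → A
  shifts repeat with period 5: ACLGN

ACLGN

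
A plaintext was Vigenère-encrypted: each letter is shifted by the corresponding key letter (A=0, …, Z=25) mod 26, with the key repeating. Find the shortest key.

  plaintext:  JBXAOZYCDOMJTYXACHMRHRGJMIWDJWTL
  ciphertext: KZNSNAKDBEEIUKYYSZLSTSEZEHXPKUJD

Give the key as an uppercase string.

  i= 0: K-J =  1 → B
  i= 1: Z-B = 24 → Y
  i= 2: N-X = 16 → Q
  i= 3: S-A = 18 → S
  i= 4: N-O = 25 → Z
  i= 5: A-Z =  1 → B
  i= 6: K-Y = 12 → M
  i= 7: D-C =  1 → B
  i= 8: B-D = 24 → Y
  i= 9: E-O = 16 → Q
  i=10: E-M = 18 → S
  i=11: I-J = 25 → Z
  i=12: U-T =  1 → B
  i=13: K-Y = 12 → M
  i=14: Y-X =  1 → B
  i=15: Y-A = 24 → Y
  i=16: S-C = 16 → Q
  i=17: Z-H = 18 → S
  i=18: L-M = 25 → Z
  i=19: S-R =  1 → B
  i=20: T-H = 12 → M
  i=21: S-R =  1 → B
  i=22: E-G = 24 → Y
  i=23: Z-J = 16 → Q
  i=24: E-M = 18 → S
  i=25: H-I = 25 → Z
  i=26: X-W =  1 → B
  i=27: P-D = 12 → M
  i=28: K-J =  1 → B
  i=29: U-W = 24 → Y
  i=30: J-T = 16 → Q
  i=31: D-L = 18 → S
  shifts repeat with period 7: BYQSZBM

BYQSZBM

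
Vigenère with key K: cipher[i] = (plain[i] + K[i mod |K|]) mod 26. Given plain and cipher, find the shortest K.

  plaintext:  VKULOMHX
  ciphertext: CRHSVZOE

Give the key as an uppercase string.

  i= 0: C-V =  7 → H
  i= 1: R-K =  7 → H
  i= 2: H-U = 13 → N
  i= 3: S-L =  7 → H
  i= 4: V-O =  7 → H
  i= 5: Z-M = 13 → N
  i= 6: O-H =  7 → H
  i= 7: E-X =  7 → H
  shifts repeat with period 3: HHN

HHN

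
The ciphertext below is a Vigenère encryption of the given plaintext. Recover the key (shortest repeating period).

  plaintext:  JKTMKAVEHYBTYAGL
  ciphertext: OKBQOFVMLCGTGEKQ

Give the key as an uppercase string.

  i= 0: O-J =  5 → F
  i= 1: K-K =  0 → A
  i= 2: B-T =  8 → I
  i= 3: Q-M =  4 → E
  i= 4: O-K =  4 → E
  i= 5: F-A =  5 → F
  i= 6: V-V =  0 → A
  i= 7: M-E =  8 → I
  i= 8: L-H =  4 → E
  i= 9: C-Y =  4 → E
  i=10: G-B =  5 → F
  i=11: T-T =  0 → A
  i=12: G-Y =  8 → I
  i=13: E-A =  4 → E
  i=14: K-G =  4 → E
  i=15: Q-L =  5 → F
  shifts repeat with period 5: FAIEE

FAIEE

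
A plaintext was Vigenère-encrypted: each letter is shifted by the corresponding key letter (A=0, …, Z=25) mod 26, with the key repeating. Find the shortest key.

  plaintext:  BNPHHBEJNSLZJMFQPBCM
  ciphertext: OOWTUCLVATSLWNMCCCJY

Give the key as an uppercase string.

  i= 0: O-B = 13 → N
  i= 1: O-N =  1 → B
  i= 2: W-P =  7 → H
  i= 3: T-H = 12 → M
  i= 4: U-H = 13 → N
  i= 5: C-B =  1 → B
  i= 6: L-E =  7 → H
  i= 7: V-J = 12 → M
  i= 8: A-N = 13 → N
  i= 9: T-S =  1 → B
  i=10: S-L =  7 → H
  i=11: L-Z = 12 → M
  i=12: W-J = 13 → N
  i=13: N-M =  1 → B
  i=14: M-F =  7 → H
  i=15: C-Q = 12 → M
  i=16: C-P = 13 → N
  i=17: C-B =  1 → B
  i=18: J-C =  7 → H
  i=19: Y-M = 12 → M
  shifts repeat with period 4: NBHM

NBHM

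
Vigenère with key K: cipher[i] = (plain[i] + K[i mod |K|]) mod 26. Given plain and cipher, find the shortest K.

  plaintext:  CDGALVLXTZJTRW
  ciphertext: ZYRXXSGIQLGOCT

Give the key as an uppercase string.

  i= 0: Z-C = 23 → X
  i= 1: Y-D = 21 → V
  i= 2: R-G = 11 → L
  i= 3: X-A = 23 → X
  i= 4: X-L = 12 → M
  i= 5: S-V = 23 → X
  i= 6: G-L = 21 → V
  i= 7: I-X = 11 → L
  i= 8: Q-T = 23 → X
  i= 9: L-Z = 12 → M
  i=10: G-J = 23 → X
  i=11: O-T = 21 → V
  i=12: C-R = 11 → L
  i=13: T-W = 23 → X
  shifts repeat with period 5: XVLXM

XVLXM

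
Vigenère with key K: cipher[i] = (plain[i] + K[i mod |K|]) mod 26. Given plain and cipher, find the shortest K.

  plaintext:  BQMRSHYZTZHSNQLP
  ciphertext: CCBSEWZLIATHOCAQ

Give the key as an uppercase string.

  i= 0: C-B =  1 → B
  i= 1: C-Q = 12 → M
  i= 2: B-M = 15 → P
  i= 3: S-R =  1 → B
  i= 4: E-S = 12 → M
  i= 5: W-H = 15 → P
  i= 6: Z-Y =  1 → B
  i= 7: L-Z = 12 → M
  i= 8: I-T = 15 → P
  i= 9: A-Z =  1 → B
  i=10: T-H = 12 → M
  i=11: H-S = 15 → P
  i=12: O-N =  1 → B
  i=13: C-Q = 12 → M
  i=14: A-L = 15 → P
  i=15: Q-P =  1 → B
  shifts repeat with period 3: BMP

BMP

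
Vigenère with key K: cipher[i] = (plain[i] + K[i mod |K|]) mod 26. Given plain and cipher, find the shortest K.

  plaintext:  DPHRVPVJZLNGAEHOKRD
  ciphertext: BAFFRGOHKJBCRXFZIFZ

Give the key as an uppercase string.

  i= 0: B-D = 24 → Y
  i= 1: A-P = 11 → L
  i= 2: F-H = 24 → Y
  i= 3: F-R = 14 → O
  i= 4: R-V = 22 → W
  i= 5: G-P = 17 → R
  i= 6: O-V = 19 → T
  i= 7: H-J = 24 → Y
  i= 8: K-Z = 11 → L
  i= 9: J-L = 24 → Y
  i=10: B-N = 14 → O
  i=11: C-G = 22 → W
  i=12: R-A = 17 → R
  i=13: X-E = 19 → T
  i=14: F-H = 24 → Y
  i=15: Z-O = 11 → L
  i=16: I-K = 24 → Y
  i=17: F-R = 14 → O
  i=18: Z-D = 22 → W
  shifts repeat with period 7: YLYOWRT

YLYOWRT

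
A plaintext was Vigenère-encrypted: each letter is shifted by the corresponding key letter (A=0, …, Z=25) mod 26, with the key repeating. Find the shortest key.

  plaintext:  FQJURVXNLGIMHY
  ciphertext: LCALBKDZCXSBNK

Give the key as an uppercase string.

  i= 0: L-F =  6 → G
  i= 1: C-Q = 12 → M
  i= 2: A-J = 17 → R
  i= 3: L-U = 17 → R
  i= 4: B-R = 10 → K
  i= 5: K-V = 15 → P
  i= 6: D-X =  6 → G
  i= 7: Z-N = 12 → M
  i= 8: C-L = 17 → R
  i= 9: X-G = 17 → R
  i=10: S-I = 10 → K
  i=11: B-M = 15 → P
  i=12: N-H =  6 → G
  i=13: K-Y = 12 → M
  shifts repeat with period 6: GMRRKP

GMRRKP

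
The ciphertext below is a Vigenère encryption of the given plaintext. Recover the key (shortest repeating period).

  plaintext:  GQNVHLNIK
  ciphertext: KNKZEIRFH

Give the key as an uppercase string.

EXX

  i= 0: K-G =  4 → E
  i= 1: N-Q = 23 → X
  i= 2: K-N = 23 → X
  i= 3: Z-V =  4 → E
  i= 4: E-H = 23 → X
  i= 5: I-L = 23 → X
  i= 6: R-N =  4 → E
  i= 7: F-I = 23 → X
  i= 8: H-K = 23 → X
  shifts repeat with period 3: EXX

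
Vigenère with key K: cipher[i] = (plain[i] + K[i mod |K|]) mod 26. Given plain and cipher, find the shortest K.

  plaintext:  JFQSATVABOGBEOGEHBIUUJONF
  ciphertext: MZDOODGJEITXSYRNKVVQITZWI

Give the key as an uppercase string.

  i= 0: M-J =  3 → D
  i= 1: Z-F = 20 → U
  i= 2: D-Q = 13 → N
  i= 3: O-S = 22 → W
  i= 4: O-A = 14 → O
  i= 5: D-T = 10 → K
  i= 6: G-V = 11 → L
  i= 7: J-A =  9 → J
  i= 8: E-B =  3 → D
  i= 9: I-O = 20 → U
  i=10: T-G = 13 → N
  i=11: X-B = 22 → W
  i=12: S-E = 14 → O
  i=13: Y-O = 10 → K
  i=14: R-G = 11 → L
  i=15: N-E =  9 → J
  i=16: K-H =  3 → D
  i=17: V-B = 20 → U
  i=18: V-I = 13 → N
  i=19: Q-U = 22 → W
  i=20: I-U = 14 → O
  i=21: T-J = 10 → K
  i=22: Z-O = 11 → L
  i=23: W-N =  9 → J
  i=24: I-F =  3 → D
  shifts repeat with period 8: DUNWOKLJ

DUNWOKLJ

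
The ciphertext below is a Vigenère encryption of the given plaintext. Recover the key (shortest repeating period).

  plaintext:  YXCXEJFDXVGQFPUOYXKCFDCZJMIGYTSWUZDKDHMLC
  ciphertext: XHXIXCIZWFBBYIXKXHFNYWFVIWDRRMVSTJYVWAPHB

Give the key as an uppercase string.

  i= 0: X-Y = 25 → Z
  i= 1: H-X = 10 → K
  i= 2: X-C = 21 → V
  i= 3: I-X = 11 → L
  i= 4: X-E = 19 → T
  i= 5: C-J = 19 → T
  i= 6: I-F =  3 → D
  i= 7: Z-D = 22 → W
  i= 8: W-X = 25 → Z
  i= 9: F-V = 10 → K
  i=10: B-G = 21 → V
  i=11: B-Q = 11 → L
  i=12: Y-F = 19 → T
  i=13: I-P = 19 → T
  i=14: X-U =  3 → D
  i=15: K-O = 22 → W
  i=16: X-Y = 25 → Z
  i=17: H-X = 10 → K
  i=18: F-K = 21 → V
  i=19: N-C = 11 → L
  i=20: Y-F = 19 → T
  i=21: W-D = 19 → T
  i=22: F-C =  3 → D
  i=23: V-Z = 22 → W
  i=24: I-J = 25 → Z
  i=25: W-M = 10 → K
  i=26: D-I = 21 → V
  i=27: R-G = 11 → L
  i=28: R-Y = 19 → T
  i=29: M-T = 19 → T
  i=30: V-S =  3 → D
  i=31: S-W = 22 → W
  i=32: T-U = 25 → Z
  i=33: J-Z = 10 → K
  i=34: Y-D = 21 → V
  i=35: V-K = 11 → L
  i=36: W-D = 19 → T
  i=37: A-H = 19 → T
  i=38: P-M =  3 → D
  i=39: H-L = 22 → W
  i=40: B-C = 25 → Z
  shifts repeat with period 8: ZKVLTTDW

ZKVLTTDW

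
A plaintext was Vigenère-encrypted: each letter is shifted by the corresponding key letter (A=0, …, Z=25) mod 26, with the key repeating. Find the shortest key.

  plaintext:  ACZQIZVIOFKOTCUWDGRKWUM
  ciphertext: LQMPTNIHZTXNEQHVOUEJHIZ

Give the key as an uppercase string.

LONZ

  i= 0: L-A = 11 → L
  i= 1: Q-C = 14 → O
  i= 2: M-Z = 13 → N
  i= 3: P-Q = 25 → Z
  i= 4: T-I = 11 → L
  i= 5: N-Z = 14 → O
  i= 6: I-V = 13 → N
  i= 7: H-I = 25 → Z
  i= 8: Z-O = 11 → L
  i= 9: T-F = 14 → O
  i=10: X-K = 13 → N
  i=11: N-O = 25 → Z
  i=12: E-T = 11 → L
  i=13: Q-C = 14 → O
  i=14: H-U = 13 → N
  i=15: V-W = 25 → Z
  i=16: O-D = 11 → L
  i=17: U-G = 14 → O
  i=18: E-R = 13 → N
  i=19: J-K = 25 → Z
  i=20: H-W = 11 → L
  i=21: I-U = 14 → O
  i=22: Z-M = 13 → N
  shifts repeat with period 4: LONZ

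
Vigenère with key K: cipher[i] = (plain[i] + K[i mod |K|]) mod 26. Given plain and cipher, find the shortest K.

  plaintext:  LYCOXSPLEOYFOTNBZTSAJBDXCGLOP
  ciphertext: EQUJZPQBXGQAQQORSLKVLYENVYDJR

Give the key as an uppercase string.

TSSVCXBQ

  i= 0: E-L = 19 → T
  i= 1: Q-Y = 18 → S
  i= 2: U-C = 18 → S
  i= 3: J-O = 21 → V
  i= 4: Z-X =  2 → C
  i= 5: P-S = 23 → X
  i= 6: Q-P =  1 → B
  i= 7: B-L = 16 → Q
  i= 8: X-E = 19 → T
  i= 9: G-O = 18 → S
  i=10: Q-Y = 18 → S
  i=11: A-F = 21 → V
  i=12: Q-O =  2 → C
  i=13: Q-T = 23 → X
  i=14: O-N =  1 → B
  i=15: R-B = 16 → Q
  i=16: S-Z = 19 → T
  i=17: L-T = 18 → S
  i=18: K-S = 18 → S
  i=19: V-A = 21 → V
  i=20: L-J =  2 → C
  i=21: Y-B = 23 → X
  i=22: E-D =  1 → B
  i=23: N-X = 16 → Q
  i=24: V-C = 19 → T
  i=25: Y-G = 18 → S
  i=26: D-L = 18 → S
  i=27: J-O = 21 → V
  i=28: R-P =  2 → C
  shifts repeat with period 8: TSSVCXBQ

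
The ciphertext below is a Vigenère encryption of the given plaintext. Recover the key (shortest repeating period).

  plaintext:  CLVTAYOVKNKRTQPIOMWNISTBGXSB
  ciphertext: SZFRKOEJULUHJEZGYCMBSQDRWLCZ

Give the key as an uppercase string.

QOKYKQ

  i= 0: S-C = 16 → Q
  i= 1: Z-L = 14 → O
  i= 2: F-V = 10 → K
  i= 3: R-T = 24 → Y
  i= 4: K-A = 10 → K
  i= 5: O-Y = 16 → Q
  i= 6: E-O = 16 → Q
  i= 7: J-V = 14 → O
  i= 8: U-K = 10 → K
  i= 9: L-N = 24 → Y
  i=10: U-K = 10 → K
  i=11: H-R = 16 → Q
  i=12: J-T = 16 → Q
  i=13: E-Q = 14 → O
  i=14: Z-P = 10 → K
  i=15: G-I = 24 → Y
  i=16: Y-O = 10 → K
  i=17: C-M = 16 → Q
  i=18: M-W = 16 → Q
  i=19: B-N = 14 → O
  i=20: S-I = 10 → K
  i=21: Q-S = 24 → Y
  i=22: D-T = 10 → K
  i=23: R-B = 16 → Q
  i=24: W-G = 16 → Q
  i=25: L-X = 14 → O
  i=26: C-S = 10 → K
  i=27: Z-B = 24 → Y
  shifts repeat with period 6: QOKYKQ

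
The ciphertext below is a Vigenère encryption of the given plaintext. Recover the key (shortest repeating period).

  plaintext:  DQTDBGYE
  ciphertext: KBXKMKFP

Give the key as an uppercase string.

HLE

  i= 0: K-D =  7 → H
  i= 1: B-Q = 11 → L
  i= 2: X-T =  4 → E
  i= 3: K-D =  7 → H
  i= 4: M-B = 11 → L
  i= 5: K-G =  4 → E
  i= 6: F-Y =  7 → H
  i= 7: P-E = 11 → L
  shifts repeat with period 3: HLE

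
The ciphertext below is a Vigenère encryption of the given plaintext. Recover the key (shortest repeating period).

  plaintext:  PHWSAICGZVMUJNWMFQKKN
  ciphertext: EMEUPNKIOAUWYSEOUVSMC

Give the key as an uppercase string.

  i= 0: E-P = 15 → P
  i= 1: M-H =  5 → F
  i= 2: E-W =  8 → I
  i= 3: U-S =  2 → C
  i= 4: P-A = 15 → P
  i= 5: N-I =  5 → F
  i= 6: K-C =  8 → I
  i= 7: I-G =  2 → C
  i= 8: O-Z = 15 → P
  i= 9: A-V =  5 → F
  i=10: U-M =  8 → I
  i=11: W-U =  2 → C
  i=12: Y-J = 15 → P
  i=13: S-N =  5 → F
  i=14: E-W =  8 → I
  i=15: O-M =  2 → C
  i=16: U-F = 15 → P
  i=17: V-Q =  5 → F
  i=18: S-K =  8 → I
  i=19: M-K =  2 → C
  i=20: C-N = 15 → P
  shifts repeat with period 4: PFIC

PFIC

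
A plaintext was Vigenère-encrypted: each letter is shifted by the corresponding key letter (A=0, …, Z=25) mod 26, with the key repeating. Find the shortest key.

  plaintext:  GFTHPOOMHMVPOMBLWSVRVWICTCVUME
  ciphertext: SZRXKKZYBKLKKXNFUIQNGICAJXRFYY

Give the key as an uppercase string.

  i= 0: S-G = 12 → M
  i= 1: Z-F = 20 → U
  i= 2: R-T = 24 → Y
  i= 3: X-H = 16 → Q
  i= 4: K-P = 21 → V
  i= 5: K-O = 22 → W
  i= 6: Z-O = 11 → L
  i= 7: Y-M = 12 → M
  i= 8: B-H = 20 → U
  i= 9: K-M = 24 → Y
  i=10: L-V = 16 → Q
  i=11: K-P = 21 → V
  i=12: K-O = 22 → W
  i=13: X-M = 11 → L
  i=14: N-B = 12 → M
  i=15: F-L = 20 → U
  i=16: U-W = 24 → Y
  i=17: I-S = 16 → Q
  i=18: Q-V = 21 → V
  i=19: N-R = 22 → W
  i=20: G-V = 11 → L
  i=21: I-W = 12 → M
  i=22: C-I = 20 → U
  i=23: A-C = 24 → Y
  i=24: J-T = 16 → Q
  i=25: X-C = 21 → V
  i=26: R-V = 22 → W
  i=27: F-U = 11 → L
  i=28: Y-M = 12 → M
  i=29: Y-E = 20 → U
  shifts repeat with period 7: MUYQVWL

MUYQVWL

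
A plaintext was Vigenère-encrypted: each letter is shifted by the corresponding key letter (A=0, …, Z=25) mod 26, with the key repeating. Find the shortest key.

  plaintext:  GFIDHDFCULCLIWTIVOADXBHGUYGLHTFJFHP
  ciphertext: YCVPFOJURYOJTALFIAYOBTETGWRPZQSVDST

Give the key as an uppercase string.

  i= 0: Y-G = 18 → S
  i= 1: C-F = 23 → X
  i= 2: V-I = 13 → N
  i= 3: P-D = 12 → M
  i= 4: F-H = 24 → Y
  i= 5: O-D = 11 → L
  i= 6: J-F =  4 → E
  i= 7: U-C = 18 → S
  i= 8: R-U = 23 → X
  i= 9: Y-L = 13 → N
  i=10: O-C = 12 → M
  i=11: J-L = 24 → Y
  i=12: T-I = 11 → L
  i=13: A-W =  4 → E
  i=14: L-T = 18 → S
  i=15: F-I = 23 → X
  i=16: I-V = 13 → N
  i=17: A-O = 12 → M
  i=18: Y-A = 24 → Y
  i=19: O-D = 11 → L
  i=20: B-X =  4 → E
  i=21: T-B = 18 → S
  i=22: E-H = 23 → X
  i=23: T-G = 13 → N
  i=24: G-U = 12 → M
  i=25: W-Y = 24 → Y
  i=26: R-G = 11 → L
  i=27: P-L =  4 → E
  i=28: Z-H = 18 → S
  i=29: Q-T = 23 → X
  i=30: S-F = 13 → N
  i=31: V-J = 12 → M
  i=32: D-F = 24 → Y
  i=33: S-H = 11 → L
  i=34: T-P =  4 → E
  shifts repeat with period 7: SXNMYLE

SXNMYLE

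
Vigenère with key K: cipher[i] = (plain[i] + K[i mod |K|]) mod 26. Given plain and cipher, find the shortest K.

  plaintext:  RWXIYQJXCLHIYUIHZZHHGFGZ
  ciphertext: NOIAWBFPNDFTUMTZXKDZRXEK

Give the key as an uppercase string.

WSLSYL

  i= 0: N-R = 22 → W
  i= 1: O-W = 18 → S
  i= 2: I-X = 11 → L
  i= 3: A-I = 18 → S
  i= 4: W-Y = 24 → Y
  i= 5: B-Q = 11 → L
  i= 6: F-J = 22 → W
  i= 7: P-X = 18 → S
  i= 8: N-C = 11 → L
  i= 9: D-L = 18 → S
  i=10: F-H = 24 → Y
  i=11: T-I = 11 → L
  i=12: U-Y = 22 → W
  i=13: M-U = 18 → S
  i=14: T-I = 11 → L
  i=15: Z-H = 18 → S
  i=16: X-Z = 24 → Y
  i=17: K-Z = 11 → L
  i=18: D-H = 22 → W
  i=19: Z-H = 18 → S
  i=20: R-G = 11 → L
  i=21: X-F = 18 → S
  i=22: E-G = 24 → Y
  i=23: K-Z = 11 → L
  shifts repeat with period 6: WSLSYL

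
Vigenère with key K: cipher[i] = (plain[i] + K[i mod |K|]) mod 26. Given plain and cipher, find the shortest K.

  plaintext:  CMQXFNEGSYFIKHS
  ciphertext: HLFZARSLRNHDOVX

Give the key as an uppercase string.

FZPCVEO

  i= 0: H-C =  5 → F
  i= 1: L-M = 25 → Z
  i= 2: F-Q = 15 → P
  i= 3: Z-X =  2 → C
  i= 4: A-F = 21 → V
  i= 5: R-N =  4 → E
  i= 6: S-E = 14 → O
  i= 7: L-G =  5 → F
  i= 8: R-S = 25 → Z
  i= 9: N-Y = 15 → P
  i=10: H-F =  2 → C
  i=11: D-I = 21 → V
  i=12: O-K =  4 → E
  i=13: V-H = 14 → O
  i=14: X-S =  5 → F
  shifts repeat with period 7: FZPCVEO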